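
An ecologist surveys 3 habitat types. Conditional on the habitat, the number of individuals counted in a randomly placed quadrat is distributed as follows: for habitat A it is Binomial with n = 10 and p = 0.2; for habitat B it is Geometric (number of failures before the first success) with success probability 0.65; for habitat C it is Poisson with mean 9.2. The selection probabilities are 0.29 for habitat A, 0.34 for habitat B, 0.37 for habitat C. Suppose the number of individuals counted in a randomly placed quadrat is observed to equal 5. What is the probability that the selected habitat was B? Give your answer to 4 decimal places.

0.0395

Likelihoods P(X=5 | ·): A: 0.0264241; B: 0.00341392; C: 0.0554943.
Posterior ∝ prior × likelihood. Numerator for B: 0.34·0.00341392 = 0.00116073.
Normalizing constant: 0.29·0.0264241 + 0.34·0.00341392 + 0.37·0.0554943 = 0.0293566.
P(B | observation) = 0.00116073 / 0.0293566 = 0.0395391.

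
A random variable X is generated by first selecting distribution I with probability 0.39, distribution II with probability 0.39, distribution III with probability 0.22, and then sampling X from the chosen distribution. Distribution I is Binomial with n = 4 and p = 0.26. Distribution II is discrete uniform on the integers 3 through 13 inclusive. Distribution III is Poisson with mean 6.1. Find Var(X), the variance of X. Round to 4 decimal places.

15.4166

Per component, I: μ=1.04, E[X²]=1.8512; II: μ=8, E[X²]=74; III: μ=6.1, E[X²]=43.31.
E[X] = 0.39·1.04 + 0.39·8 + 0.22·6.1 = 4.8676.
E[X²] = 0.39·1.8512 + 0.39·74 + 0.22·43.31 = 39.1102.
Var(X) = E[X²] − (E[X])² = 39.1102 − 23.6935 = 15.4166.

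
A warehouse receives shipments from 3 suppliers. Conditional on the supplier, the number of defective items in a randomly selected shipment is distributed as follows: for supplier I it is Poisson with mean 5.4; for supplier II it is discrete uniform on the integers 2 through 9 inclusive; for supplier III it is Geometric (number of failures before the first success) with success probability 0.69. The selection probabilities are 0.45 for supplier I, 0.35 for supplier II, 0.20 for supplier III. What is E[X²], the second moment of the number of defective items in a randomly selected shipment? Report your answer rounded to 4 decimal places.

For each component E[X²] = Var + (mean)², giving I: 34.56; II: 35.5; III: 0.852972.
Overall E[X²] = 0.45·34.56 + 0.35·35.5 + 0.2·0.852972 = 28.1476.

28.1476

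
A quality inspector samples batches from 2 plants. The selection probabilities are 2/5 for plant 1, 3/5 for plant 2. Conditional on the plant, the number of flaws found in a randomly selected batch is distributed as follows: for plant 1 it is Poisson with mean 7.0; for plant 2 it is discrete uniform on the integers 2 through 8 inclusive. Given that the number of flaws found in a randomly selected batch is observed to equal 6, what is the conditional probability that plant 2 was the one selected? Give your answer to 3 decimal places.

Likelihoods P(X=6 | ·): 1: 0.149003; 2: 0.142857.
Posterior ∝ prior × likelihood. Numerator for 2: 0.6·0.142857 = 0.0857143.
Normalizing constant: 0.4·0.149003 + 0.6·0.142857 = 0.145315.
P(2 | observation) = 0.0857143 / 0.145315 = 0.58985.

0.590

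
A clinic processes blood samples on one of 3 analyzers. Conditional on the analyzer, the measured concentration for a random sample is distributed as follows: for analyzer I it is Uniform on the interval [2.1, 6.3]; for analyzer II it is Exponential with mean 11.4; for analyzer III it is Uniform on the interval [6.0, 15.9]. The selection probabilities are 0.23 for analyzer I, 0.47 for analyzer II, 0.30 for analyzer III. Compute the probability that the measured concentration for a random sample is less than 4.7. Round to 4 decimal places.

Conditional on each analyzer, P(X < 4.7): I: 0.619048; II: 0.337862; III: 0.
By total probability, P(X < 4.7) = 0.23·0.619048 + 0.47·0.337862 + 0.3·0 = 0.301176.

0.3012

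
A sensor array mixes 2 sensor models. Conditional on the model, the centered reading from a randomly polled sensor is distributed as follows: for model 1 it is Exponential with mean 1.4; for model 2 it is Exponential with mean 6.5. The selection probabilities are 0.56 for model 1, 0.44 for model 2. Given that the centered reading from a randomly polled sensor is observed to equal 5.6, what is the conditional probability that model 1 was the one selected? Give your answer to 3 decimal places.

Likelihoods f(5.6 | ·): 1: 0.0130826; 2: 0.0650018.
Posterior ∝ prior × likelihood. Numerator for 1: 0.56·0.0130826 = 0.00732626.
Normalizing constant: 0.56·0.0130826 + 0.44·0.0650018 = 0.035927.
P(1 | observation) = 0.00732626 / 0.035927 = 0.20392.

0.204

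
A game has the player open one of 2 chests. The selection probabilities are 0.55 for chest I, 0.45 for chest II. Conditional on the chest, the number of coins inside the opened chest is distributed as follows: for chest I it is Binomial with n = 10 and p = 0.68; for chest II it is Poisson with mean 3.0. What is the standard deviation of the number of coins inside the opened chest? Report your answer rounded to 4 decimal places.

Per component, I: μ=6.8, E[X²]=48.416; II: μ=3, E[X²]=12.
E[X] = 0.55·6.8 + 0.45·3 = 5.09.
E[X²] = 0.55·48.416 + 0.45·12 = 32.0288.
Var(X) = E[X²] − (E[X])² = 32.0288 − 25.9081 = 6.1207.
SD(X) = √6.1207 = 2.474.

2.4740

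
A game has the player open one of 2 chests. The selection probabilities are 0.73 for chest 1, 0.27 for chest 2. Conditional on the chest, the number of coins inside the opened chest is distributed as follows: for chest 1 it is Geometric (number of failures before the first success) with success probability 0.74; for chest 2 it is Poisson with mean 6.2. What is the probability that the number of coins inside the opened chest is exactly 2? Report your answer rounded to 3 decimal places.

0.047

Conditional on each chest, P(X = 2): 1: 0.050024; 2: 0.0390057.
By total probability, P(X = 2) = 0.73·0.050024 + 0.27·0.0390057 = 0.047049.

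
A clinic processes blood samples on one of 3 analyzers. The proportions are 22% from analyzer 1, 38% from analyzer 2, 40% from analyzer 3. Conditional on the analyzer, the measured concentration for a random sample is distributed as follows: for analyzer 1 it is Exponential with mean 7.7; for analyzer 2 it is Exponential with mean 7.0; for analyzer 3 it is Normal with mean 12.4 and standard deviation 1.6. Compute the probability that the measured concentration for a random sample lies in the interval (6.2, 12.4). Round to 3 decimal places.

0.346

Conditional on each analyzer, P(6.2 < X < 12.4): 1: 0.247191; 2: 0.24233; 3: 0.499947.
By total probability, P(6.2 < X < 12.4) = 0.22·0.247191 + 0.38·0.24233 + 0.4·0.499947 = 0.346446.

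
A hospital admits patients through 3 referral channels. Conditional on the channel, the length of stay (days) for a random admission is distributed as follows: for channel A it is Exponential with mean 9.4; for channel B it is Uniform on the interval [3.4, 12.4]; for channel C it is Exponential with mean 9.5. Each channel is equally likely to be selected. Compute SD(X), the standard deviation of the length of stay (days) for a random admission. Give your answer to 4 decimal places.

7.8944

Per component, A: μ=9.4, E[X²]=176.72; B: μ=7.9, E[X²]=69.16; C: μ=9.5, E[X²]=180.5.
E[X] = 0.333333·9.4 + 0.333333·7.9 + 0.333333·9.5 = 8.93333.
E[X²] = 0.333333·176.72 + 0.333333·69.16 + 0.333333·180.5 = 142.127.
Var(X) = E[X²] − (E[X])² = 142.127 − 79.8044 = 62.3222.
SD(X) = √62.3222 = 7.89444.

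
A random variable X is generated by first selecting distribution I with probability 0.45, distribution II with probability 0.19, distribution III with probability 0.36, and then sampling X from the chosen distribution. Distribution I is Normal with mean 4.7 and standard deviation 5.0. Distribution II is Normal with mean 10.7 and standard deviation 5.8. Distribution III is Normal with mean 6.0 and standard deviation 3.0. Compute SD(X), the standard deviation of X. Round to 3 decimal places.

Per component, I: μ=4.7, E[X²]=47.09; II: μ=10.7, E[X²]=148.13; III: μ=6, E[X²]=45.
E[X] = 0.45·4.7 + 0.19·10.7 + 0.36·6 = 6.308.
E[X²] = 0.45·47.09 + 0.19·148.13 + 0.36·45 = 65.5352.
Var(X) = E[X²] − (E[X])² = 65.5352 − 39.7909 = 25.7443.
SD(X) = √25.7443 = 5.07389.

5.074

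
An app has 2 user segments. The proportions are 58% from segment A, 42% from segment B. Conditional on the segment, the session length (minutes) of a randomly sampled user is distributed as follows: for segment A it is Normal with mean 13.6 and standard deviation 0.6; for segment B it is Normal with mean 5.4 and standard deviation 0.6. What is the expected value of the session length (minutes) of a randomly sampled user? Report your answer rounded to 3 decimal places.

10.156

Component means — A: 13.6; B: 5.4.
E[X] = 0.58·13.6 + 0.42·5.4 = 10.156.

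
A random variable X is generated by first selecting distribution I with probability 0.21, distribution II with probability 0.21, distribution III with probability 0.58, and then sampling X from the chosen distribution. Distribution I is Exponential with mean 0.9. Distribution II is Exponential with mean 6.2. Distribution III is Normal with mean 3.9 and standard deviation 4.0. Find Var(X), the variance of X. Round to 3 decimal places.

20.502

Per component, I: μ=0.9, E[X²]=1.62; II: μ=6.2, E[X²]=76.88; III: μ=3.9, E[X²]=31.21.
E[X] = 0.21·0.9 + 0.21·6.2 + 0.58·3.9 = 3.753.
E[X²] = 0.21·1.62 + 0.21·76.88 + 0.58·31.21 = 34.5868.
Var(X) = E[X²] − (E[X])² = 34.5868 − 14.085 = 20.5018.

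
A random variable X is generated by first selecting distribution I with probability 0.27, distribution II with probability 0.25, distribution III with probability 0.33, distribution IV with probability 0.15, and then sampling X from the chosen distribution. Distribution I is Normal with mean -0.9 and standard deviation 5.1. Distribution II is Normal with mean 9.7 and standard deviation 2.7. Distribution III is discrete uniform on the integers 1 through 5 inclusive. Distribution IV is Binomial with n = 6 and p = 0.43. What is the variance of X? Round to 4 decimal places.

24.7690

Per component, I: μ=-0.9, E[X²]=26.82; II: μ=9.7, E[X²]=101.38; III: μ=3, E[X²]=11; IV: μ=2.58, E[X²]=8.127.
E[X] = 0.27·-0.9 + 0.25·9.7 + 0.33·3 + 0.15·2.58 = 3.559.
E[X²] = 0.27·26.82 + 0.25·101.38 + 0.33·11 + 0.15·8.127 = 37.4354.
Var(X) = E[X²] − (E[X])² = 37.4354 − 12.6665 = 24.769.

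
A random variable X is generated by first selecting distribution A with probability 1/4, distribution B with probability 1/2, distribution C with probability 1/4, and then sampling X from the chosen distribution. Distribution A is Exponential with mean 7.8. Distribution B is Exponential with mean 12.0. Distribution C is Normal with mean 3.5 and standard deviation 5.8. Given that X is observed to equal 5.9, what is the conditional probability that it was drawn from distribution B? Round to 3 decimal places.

Likelihoods f(5.9 | ·): A: 0.0601729; B: 0.0509672; C: 0.0631395.
Posterior ∝ prior × likelihood. Numerator for B: 0.5·0.0509672 = 0.0254836.
Normalizing constant: 0.25·0.0601729 + 0.5·0.0509672 + 0.25·0.0631395 = 0.0563117.
P(B | observation) = 0.0254836 / 0.0563117 = 0.452545.

0.453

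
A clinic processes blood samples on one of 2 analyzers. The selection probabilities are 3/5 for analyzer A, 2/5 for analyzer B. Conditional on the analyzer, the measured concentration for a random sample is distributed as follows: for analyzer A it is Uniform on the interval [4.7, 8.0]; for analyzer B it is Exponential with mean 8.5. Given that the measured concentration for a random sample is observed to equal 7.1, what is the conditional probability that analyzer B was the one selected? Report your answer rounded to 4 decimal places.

0.1009

Likelihoods f(7.1 | ·): A: 0.30303; B: 0.051029.
Posterior ∝ prior × likelihood. Numerator for B: 0.4·0.051029 = 0.0204116.
Normalizing constant: 0.6·0.30303 + 0.4·0.051029 = 0.20223.
P(B | observation) = 0.0204116 / 0.20223 = 0.100933.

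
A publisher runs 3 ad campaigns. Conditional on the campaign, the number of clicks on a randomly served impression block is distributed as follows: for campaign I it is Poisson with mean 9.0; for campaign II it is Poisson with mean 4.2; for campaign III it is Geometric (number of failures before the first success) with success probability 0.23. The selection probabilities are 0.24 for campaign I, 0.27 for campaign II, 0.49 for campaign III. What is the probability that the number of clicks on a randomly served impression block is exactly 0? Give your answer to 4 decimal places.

0.1168

Conditional on each campaign, P(X = 0): I: 0.00012341; II: 0.0149956; III: 0.23.
By total probability, P(X = 0) = 0.24·0.00012341 + 0.27·0.0149956 + 0.49·0.23 = 0.116778.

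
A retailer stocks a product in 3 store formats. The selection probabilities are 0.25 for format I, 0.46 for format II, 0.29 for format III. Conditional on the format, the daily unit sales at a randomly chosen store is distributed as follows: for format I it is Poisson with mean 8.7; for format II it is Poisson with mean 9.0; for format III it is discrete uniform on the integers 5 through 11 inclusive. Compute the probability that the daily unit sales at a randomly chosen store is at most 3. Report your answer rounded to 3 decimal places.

Conditional on each format, P(X ≤ 3): I: 0.0262032; II: 0.0212265; III: 0.
By total probability, P(X ≤ 3) = 0.25·0.0262032 + 0.46·0.0212265 + 0.29·0 = 0.016315.

0.016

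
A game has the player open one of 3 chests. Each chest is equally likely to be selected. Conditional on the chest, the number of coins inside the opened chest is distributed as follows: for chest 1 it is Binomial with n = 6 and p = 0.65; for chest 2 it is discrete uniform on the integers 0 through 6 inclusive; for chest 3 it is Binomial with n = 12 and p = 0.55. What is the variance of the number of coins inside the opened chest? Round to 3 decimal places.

5.118

Per component, 1: μ=3.9, E[X²]=16.575; 2: μ=3, E[X²]=13; 3: μ=6.6, E[X²]=46.53.
E[X] = 0.333333·3.9 + 0.333333·3 + 0.333333·6.6 = 4.5.
E[X²] = 0.333333·16.575 + 0.333333·13 + 0.333333·46.53 = 25.3683.
Var(X) = E[X²] − (E[X])² = 25.3683 − 20.25 = 5.11833.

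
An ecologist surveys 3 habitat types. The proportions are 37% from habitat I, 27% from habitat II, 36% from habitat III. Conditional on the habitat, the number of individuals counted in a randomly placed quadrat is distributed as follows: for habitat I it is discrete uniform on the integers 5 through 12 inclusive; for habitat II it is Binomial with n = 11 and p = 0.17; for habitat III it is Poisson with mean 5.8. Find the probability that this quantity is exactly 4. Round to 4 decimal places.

Conditional on each habitat, P(X = 4): I: 0; II: 0.0747922; III: 0.142755.
By total probability, P(X = 4) = 0.37·0 + 0.27·0.0747922 + 0.36·0.142755 = 0.0715859.

0.0716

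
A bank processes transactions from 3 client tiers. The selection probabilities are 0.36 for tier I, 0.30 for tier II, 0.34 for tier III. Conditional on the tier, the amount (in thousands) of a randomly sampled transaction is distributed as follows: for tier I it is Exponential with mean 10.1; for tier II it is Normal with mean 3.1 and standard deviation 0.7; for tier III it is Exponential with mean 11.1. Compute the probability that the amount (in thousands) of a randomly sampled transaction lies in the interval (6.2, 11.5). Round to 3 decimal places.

Conditional on each tier, P(6.2 < X < 11.5): I: 0.220994; II: 4.74297e-06; III: 0.217174.
By total probability, P(6.2 < X < 11.5) = 0.36·0.220994 + 0.3·4.74297e-06 + 0.34·0.217174 = 0.153399.

0.153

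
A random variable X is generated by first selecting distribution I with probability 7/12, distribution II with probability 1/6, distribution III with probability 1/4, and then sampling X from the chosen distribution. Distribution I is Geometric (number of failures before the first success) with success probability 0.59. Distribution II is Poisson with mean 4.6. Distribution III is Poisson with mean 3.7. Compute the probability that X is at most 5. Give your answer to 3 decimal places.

Conditional on each component, P(X ≤ 5): I: 0.99525; II: 0.68576; III: 0.830088.
By total probability, P(X ≤ 5) = 0.583333·0.99525 + 0.166667·0.68576 + 0.25·0.830088 = 0.902378.

0.902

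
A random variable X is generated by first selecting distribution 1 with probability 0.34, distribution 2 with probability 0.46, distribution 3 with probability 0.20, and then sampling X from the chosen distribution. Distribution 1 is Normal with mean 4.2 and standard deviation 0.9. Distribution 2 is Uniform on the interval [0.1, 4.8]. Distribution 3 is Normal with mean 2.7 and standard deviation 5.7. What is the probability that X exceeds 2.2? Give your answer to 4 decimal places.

0.6970

Conditional on each component, P(X > 2.2): 1: 0.986866; 2: 0.553191; 3: 0.53495.
By total probability, P(X > 2.2) = 0.34·0.986866 + 0.46·0.553191 + 0.2·0.53495 = 0.696992.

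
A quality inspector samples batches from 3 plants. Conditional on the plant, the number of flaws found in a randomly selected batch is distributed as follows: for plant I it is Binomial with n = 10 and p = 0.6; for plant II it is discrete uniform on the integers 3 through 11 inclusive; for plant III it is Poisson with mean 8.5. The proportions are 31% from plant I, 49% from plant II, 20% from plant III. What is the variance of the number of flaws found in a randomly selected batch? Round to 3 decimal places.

6.471

Per component, I: μ=6, E[X²]=38.4; II: μ=7, E[X²]=55.6667; III: μ=8.5, E[X²]=80.75.
E[X] = 0.31·6 + 0.49·7 + 0.2·8.5 = 6.99.
E[X²] = 0.31·38.4 + 0.49·55.6667 + 0.2·80.75 = 55.3307.
Var(X) = E[X²] − (E[X])² = 55.3307 − 48.8601 = 6.47057.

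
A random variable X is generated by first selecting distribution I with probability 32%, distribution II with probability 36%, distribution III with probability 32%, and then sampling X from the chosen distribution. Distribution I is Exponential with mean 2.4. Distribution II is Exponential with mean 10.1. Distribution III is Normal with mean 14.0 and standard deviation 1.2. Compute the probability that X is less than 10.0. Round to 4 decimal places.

Conditional on each component, P(X < 10.0): I: 0.984496; II: 0.62846; III: 0.00042906.
By total probability, P(X < 10.0) = 0.32·0.984496 + 0.36·0.62846 + 0.32·0.00042906 = 0.541422.

0.5414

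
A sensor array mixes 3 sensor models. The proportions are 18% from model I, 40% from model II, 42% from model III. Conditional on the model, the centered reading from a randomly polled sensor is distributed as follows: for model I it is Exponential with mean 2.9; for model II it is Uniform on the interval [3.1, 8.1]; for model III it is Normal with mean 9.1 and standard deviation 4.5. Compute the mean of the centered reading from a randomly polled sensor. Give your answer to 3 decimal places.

Component means — I: 2.9; II: 5.6; III: 9.1.
E[X] = 0.18·2.9 + 0.4·5.6 + 0.42·9.1 = 6.584.

6.584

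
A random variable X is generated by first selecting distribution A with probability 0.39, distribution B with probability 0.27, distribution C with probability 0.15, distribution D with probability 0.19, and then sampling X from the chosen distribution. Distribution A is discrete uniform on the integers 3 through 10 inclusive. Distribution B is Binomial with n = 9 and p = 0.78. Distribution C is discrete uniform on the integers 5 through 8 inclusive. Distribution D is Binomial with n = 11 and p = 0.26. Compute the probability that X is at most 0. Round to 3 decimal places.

0.007

Conditional on each component, P(X ≤ 0): A: 0; B: 1.20727e-06; C: 0; D: 0.0364375.
By total probability, P(X ≤ 0) = 0.39·0 + 0.27·1.20727e-06 + 0.15·0 + 0.19·0.0364375 = 0.00692346.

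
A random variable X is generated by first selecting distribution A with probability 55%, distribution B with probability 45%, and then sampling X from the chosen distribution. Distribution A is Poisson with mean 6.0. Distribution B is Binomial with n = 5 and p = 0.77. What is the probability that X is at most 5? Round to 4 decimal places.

Conditional on each component, P(X ≤ 5): A: 0.44568; B: 1.
By total probability, P(X ≤ 5) = 0.55·0.44568 + 0.45·1 = 0.695124.

0.6951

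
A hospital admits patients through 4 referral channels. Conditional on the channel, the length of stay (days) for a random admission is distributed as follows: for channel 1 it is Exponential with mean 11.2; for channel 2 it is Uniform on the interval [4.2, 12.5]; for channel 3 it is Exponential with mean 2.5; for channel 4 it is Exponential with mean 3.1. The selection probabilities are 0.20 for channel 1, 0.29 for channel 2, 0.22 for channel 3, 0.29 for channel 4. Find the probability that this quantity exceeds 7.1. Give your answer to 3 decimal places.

Conditional on each channel, P(X > 7.1): 1: 0.530504; 2: 0.650602; 3: 0.0584257; 4: 0.101234.
By total probability, P(X > 7.1) = 0.2·0.530504 + 0.29·0.650602 + 0.22·0.0584257 + 0.29·0.101234 = 0.336987.

0.337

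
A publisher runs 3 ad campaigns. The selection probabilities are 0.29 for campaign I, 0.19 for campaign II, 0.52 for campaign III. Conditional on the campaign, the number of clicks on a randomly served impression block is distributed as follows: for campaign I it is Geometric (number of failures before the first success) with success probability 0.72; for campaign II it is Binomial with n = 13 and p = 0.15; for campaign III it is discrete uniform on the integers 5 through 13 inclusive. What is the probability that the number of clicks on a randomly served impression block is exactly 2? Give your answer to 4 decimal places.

Conditional on each campaign, P(X = 2): I: 0.056448; II: 0.293687; III: 0.
By total probability, P(X = 2) = 0.29·0.056448 + 0.19·0.293687 + 0.52·0 = 0.0721705.

0.0722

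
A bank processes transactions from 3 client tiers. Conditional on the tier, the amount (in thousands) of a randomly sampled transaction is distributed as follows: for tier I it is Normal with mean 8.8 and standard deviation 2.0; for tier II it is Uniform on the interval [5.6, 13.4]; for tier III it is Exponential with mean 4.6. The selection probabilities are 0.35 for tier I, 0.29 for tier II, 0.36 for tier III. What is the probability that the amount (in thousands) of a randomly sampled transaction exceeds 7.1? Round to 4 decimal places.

Conditional on each tier, P(X > 7.1): I: 0.802337; II: 0.807692; III: 0.213637.
By total probability, P(X > 7.1) = 0.35·0.802337 + 0.29·0.807692 + 0.36·0.213637 = 0.591958.

0.5920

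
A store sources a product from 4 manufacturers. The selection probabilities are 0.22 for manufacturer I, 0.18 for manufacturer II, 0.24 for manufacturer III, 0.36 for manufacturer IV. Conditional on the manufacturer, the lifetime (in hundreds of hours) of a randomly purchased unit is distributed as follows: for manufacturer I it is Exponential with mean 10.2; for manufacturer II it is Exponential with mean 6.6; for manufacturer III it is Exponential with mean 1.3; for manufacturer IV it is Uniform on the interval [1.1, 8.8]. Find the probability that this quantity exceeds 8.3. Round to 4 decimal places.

Conditional on each manufacturer, P(X > 8.3): I: 0.443204; II: 0.284343; III: 0.00168732; IV: 0.0649351.
By total probability, P(X > 8.3) = 0.22·0.443204 + 0.18·0.284343 + 0.24·0.00168732 + 0.36·0.0649351 = 0.172468.

0.1725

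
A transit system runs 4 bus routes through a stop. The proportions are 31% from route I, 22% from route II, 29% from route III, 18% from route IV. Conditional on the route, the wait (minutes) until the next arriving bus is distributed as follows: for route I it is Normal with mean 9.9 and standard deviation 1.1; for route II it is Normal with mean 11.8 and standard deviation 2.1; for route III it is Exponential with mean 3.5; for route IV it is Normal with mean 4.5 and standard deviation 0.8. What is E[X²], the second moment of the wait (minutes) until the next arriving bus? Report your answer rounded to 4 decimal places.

73.2264

For each component E[X²] = Var + (mean)², giving I: 99.22; II: 143.65; III: 24.5; IV: 20.89.
Overall E[X²] = 0.31·99.22 + 0.22·143.65 + 0.29·24.5 + 0.18·20.89 = 73.2264.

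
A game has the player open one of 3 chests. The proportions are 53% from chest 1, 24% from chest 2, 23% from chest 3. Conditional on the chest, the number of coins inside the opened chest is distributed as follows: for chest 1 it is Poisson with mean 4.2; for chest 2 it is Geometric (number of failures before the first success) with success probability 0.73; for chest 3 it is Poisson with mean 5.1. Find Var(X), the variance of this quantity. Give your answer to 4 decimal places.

Per component, 1: μ=4.2, E[X²]=21.84; 2: μ=0.369863, E[X²]=0.64346; 3: μ=5.1, E[X²]=31.11.
E[X] = 0.53·4.2 + 0.24·0.369863 + 0.23·5.1 = 3.48777.
E[X²] = 0.53·21.84 + 0.24·0.64346 + 0.23·31.11 = 18.8849.
Var(X) = E[X²] − (E[X])² = 18.8849 − 12.1645 = 6.72041.

6.7204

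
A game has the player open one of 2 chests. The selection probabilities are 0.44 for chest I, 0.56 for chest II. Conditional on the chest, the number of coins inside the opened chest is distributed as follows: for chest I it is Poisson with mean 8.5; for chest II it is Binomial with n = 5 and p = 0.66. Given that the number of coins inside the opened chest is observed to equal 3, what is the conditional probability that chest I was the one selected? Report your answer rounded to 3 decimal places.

Likelihoods P(X=3 | ·): I: 0.0208258; II: 0.332345.
Posterior ∝ prior × likelihood. Numerator for I: 0.44·0.0208258 = 0.00916337.
Normalizing constant: 0.44·0.0208258 + 0.56·0.332345 = 0.195277.
P(I | observation) = 0.00916337 / 0.195277 = 0.046925.

0.047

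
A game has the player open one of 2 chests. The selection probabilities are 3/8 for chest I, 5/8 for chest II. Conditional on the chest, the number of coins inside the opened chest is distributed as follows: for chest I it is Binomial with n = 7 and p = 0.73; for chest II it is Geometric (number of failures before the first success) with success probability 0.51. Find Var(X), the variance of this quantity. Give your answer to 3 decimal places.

5.730

Per component, I: μ=5.11, E[X²]=27.4918; II: μ=0.960784, E[X²]=2.807.
E[X] = 0.375·5.11 + 0.625·0.960784 = 2.51674.
E[X²] = 0.375·27.4918 + 0.625·2.807 = 12.0638.
Var(X) = E[X²] − (E[X])² = 12.0638 − 6.33398 = 5.72982.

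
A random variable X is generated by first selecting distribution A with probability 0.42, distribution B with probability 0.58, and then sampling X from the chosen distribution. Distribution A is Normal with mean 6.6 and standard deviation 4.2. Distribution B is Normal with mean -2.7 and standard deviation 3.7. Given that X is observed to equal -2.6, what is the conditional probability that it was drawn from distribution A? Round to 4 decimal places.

Likelihoods f(-2.6 | ·): A: 0.00862478; B: 0.107783.
Posterior ∝ prior × likelihood. Numerator for A: 0.42·0.00862478 = 0.00362241.
Normalizing constant: 0.42·0.00862478 + 0.58·0.107783 = 0.0661365.
P(A | observation) = 0.00362241 / 0.0661365 = 0.0547717.

0.0548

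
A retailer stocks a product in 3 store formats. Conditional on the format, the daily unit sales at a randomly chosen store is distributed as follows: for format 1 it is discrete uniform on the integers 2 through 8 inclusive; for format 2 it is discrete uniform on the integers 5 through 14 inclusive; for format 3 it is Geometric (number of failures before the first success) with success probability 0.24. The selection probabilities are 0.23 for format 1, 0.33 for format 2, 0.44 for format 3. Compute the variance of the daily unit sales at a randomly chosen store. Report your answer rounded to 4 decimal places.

17.1493

Per component, 1: μ=5, E[X²]=29; 2: μ=9.5, E[X²]=98.5; 3: μ=3.16667, E[X²]=23.2222.
E[X] = 0.23·5 + 0.33·9.5 + 0.44·3.16667 = 5.67833.
E[X²] = 0.23·29 + 0.33·98.5 + 0.44·23.2222 = 49.3928.
Var(X) = E[X²] − (E[X])² = 49.3928 − 32.2435 = 17.1493.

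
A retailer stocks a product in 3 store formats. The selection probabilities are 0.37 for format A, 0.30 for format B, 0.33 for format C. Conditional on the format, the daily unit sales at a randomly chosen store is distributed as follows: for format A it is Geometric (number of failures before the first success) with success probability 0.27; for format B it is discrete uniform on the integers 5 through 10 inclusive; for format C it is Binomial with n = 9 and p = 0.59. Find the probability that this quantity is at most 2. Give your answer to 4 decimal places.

Conditional on each format, P(X ≤ 2): A: 0.610983; B: 0; C: 0.0289732.
By total probability, P(X ≤ 2) = 0.37·0.610983 + 0.3·0 + 0.33·0.0289732 = 0.235625.

0.2356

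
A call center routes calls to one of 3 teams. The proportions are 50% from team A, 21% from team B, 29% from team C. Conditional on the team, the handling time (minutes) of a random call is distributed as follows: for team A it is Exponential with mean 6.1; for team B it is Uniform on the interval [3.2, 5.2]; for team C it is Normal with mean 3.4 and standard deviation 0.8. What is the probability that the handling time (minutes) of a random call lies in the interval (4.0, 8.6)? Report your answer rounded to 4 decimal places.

Conditional on each team, P(4.0 < X < 8.6): A: 0.274876; B: 0.6; C: 0.226627.
By total probability, P(4.0 < X < 8.6) = 0.5·0.274876 + 0.21·0.6 + 0.29·0.226627 = 0.32916.

0.3292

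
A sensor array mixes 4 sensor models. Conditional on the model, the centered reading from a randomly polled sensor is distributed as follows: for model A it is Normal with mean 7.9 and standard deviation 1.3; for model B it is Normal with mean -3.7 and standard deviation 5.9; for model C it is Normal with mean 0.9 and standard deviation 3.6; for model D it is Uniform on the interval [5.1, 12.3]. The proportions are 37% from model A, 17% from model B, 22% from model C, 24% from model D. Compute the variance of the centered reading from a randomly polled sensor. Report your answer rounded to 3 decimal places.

33.217

Per component, A: μ=7.9, E[X²]=64.1; B: μ=-3.7, E[X²]=48.5; C: μ=0.9, E[X²]=13.77; D: μ=8.7, E[X²]=80.01.
E[X] = 0.37·7.9 + 0.17·-3.7 + 0.22·0.9 + 0.24·8.7 = 4.58.
E[X²] = 0.37·64.1 + 0.17·48.5 + 0.22·13.77 + 0.24·80.01 = 54.1938.
Var(X) = E[X²] − (E[X])² = 54.1938 − 20.9764 = 33.2174.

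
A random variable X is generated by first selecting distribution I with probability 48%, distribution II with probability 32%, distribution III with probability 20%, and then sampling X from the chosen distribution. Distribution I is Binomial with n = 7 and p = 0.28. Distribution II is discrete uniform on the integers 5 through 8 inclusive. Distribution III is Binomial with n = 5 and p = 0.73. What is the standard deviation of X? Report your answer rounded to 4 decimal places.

Per component, I: μ=1.96, E[X²]=5.2528; II: μ=6.5, E[X²]=43.5; III: μ=3.65, E[X²]=14.308.
E[X] = 0.48·1.96 + 0.32·6.5 + 0.2·3.65 = 3.7508.
E[X²] = 0.48·5.2528 + 0.32·43.5 + 0.2·14.308 = 19.3029.
Var(X) = E[X²] − (E[X])² = 19.3029 − 14.0685 = 5.23444.
SD(X) = √5.23444 = 2.28789.

2.2879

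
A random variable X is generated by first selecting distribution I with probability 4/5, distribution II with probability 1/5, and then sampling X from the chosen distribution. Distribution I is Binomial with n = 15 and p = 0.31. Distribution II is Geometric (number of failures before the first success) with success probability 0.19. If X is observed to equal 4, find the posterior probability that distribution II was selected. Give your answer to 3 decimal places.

Likelihoods P(X=4 | ·): I: 0.212774; II: 0.0817888.
Posterior ∝ prior × likelihood. Numerator for II: 0.2·0.0817888 = 0.0163578.
Normalizing constant: 0.8·0.212774 + 0.2·0.0817888 = 0.186577.
P(II | observation) = 0.0163578 / 0.186577 = 0.0876728.

0.088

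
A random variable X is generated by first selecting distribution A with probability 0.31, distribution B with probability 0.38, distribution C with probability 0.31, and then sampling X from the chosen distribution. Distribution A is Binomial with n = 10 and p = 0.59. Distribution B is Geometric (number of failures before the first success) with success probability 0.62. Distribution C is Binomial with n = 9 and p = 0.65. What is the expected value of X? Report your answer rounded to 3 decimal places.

Component means — A: 5.9; B: 0.612903; C: 5.85.
E[X] = 0.31·5.9 + 0.38·0.612903 + 0.31·5.85 = 3.8754.

3.875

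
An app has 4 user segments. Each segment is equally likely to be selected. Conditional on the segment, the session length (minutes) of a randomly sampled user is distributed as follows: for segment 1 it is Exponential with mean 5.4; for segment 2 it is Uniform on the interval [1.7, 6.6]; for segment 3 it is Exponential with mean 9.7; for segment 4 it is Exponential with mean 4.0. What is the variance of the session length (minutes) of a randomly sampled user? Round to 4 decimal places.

40.6457

Per component, 1: μ=5.4, E[X²]=58.32; 2: μ=4.15, E[X²]=19.2233; 3: μ=9.7, E[X²]=188.18; 4: μ=4, E[X²]=32.
E[X] = 0.25·5.4 + 0.25·4.15 + 0.25·9.7 + 0.25·4 = 5.8125.
E[X²] = 0.25·58.32 + 0.25·19.2233 + 0.25·188.18 + 0.25·32 = 74.4308.
Var(X) = E[X²] − (E[X])² = 74.4308 − 33.7852 = 40.6457.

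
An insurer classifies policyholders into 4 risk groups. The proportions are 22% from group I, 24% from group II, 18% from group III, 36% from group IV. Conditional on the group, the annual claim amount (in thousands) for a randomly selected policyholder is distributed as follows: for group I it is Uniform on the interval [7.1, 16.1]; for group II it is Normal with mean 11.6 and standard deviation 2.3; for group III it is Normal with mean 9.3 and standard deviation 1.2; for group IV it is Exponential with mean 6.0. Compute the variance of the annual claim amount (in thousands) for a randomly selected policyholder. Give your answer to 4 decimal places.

22.3107

Per component, I: μ=11.6, E[X²]=141.31; II: μ=11.6, E[X²]=139.85; III: μ=9.3, E[X²]=87.93; IV: μ=6, E[X²]=72.
E[X] = 0.22·11.6 + 0.24·11.6 + 0.18·9.3 + 0.36·6 = 9.17.
E[X²] = 0.22·141.31 + 0.24·139.85 + 0.18·87.93 + 0.36·72 = 106.4.
Var(X) = E[X²] − (E[X])² = 106.4 − 84.0889 = 22.3107.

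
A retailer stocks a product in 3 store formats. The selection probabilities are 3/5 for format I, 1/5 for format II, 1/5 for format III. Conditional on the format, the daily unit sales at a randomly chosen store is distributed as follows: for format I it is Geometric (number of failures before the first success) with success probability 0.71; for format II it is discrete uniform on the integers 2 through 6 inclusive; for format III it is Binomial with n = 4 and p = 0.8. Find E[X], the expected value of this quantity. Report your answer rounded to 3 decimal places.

Component means — I: 0.408451; II: 4; III: 3.2.
E[X] = 0.6·0.408451 + 0.2·4 + 0.2·3.2 = 1.68507.

1.685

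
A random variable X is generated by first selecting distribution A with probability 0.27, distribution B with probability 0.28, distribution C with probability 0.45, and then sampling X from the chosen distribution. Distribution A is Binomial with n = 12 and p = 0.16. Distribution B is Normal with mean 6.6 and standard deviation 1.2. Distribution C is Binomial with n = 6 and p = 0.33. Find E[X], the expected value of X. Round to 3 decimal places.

3.257

Component means — A: 1.92; B: 6.6; C: 1.98.
E[X] = 0.27·1.92 + 0.28·6.6 + 0.45·1.98 = 3.2574.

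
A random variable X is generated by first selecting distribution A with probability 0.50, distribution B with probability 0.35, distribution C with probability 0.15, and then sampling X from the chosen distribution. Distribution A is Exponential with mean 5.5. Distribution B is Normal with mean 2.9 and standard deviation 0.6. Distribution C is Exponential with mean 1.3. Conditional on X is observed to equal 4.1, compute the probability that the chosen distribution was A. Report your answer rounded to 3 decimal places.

0.542

Likelihoods f(4.1 | ·): A: 0.0862761; B: 0.0899849; C: 0.0328366.
Posterior ∝ prior × likelihood. Numerator for A: 0.5·0.0862761 = 0.0431381.
Normalizing constant: 0.5·0.0862761 + 0.35·0.0899849 + 0.15·0.0328366 = 0.0795583.
P(A | observation) = 0.0431381 / 0.0795583 = 0.54222.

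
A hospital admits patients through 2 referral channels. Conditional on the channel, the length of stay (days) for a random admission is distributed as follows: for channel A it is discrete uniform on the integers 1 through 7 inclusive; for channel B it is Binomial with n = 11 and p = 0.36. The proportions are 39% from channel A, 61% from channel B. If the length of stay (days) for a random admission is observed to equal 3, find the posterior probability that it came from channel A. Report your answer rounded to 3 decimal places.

0.297

Likelihoods P(X=3 | ·): A: 0.142857; B: 0.216686.
Posterior ∝ prior × likelihood. Numerator for A: 0.39·0.142857 = 0.0557143.
Normalizing constant: 0.39·0.142857 + 0.61·0.216686 = 0.187893.
P(A | observation) = 0.0557143 / 0.187893 = 0.296522.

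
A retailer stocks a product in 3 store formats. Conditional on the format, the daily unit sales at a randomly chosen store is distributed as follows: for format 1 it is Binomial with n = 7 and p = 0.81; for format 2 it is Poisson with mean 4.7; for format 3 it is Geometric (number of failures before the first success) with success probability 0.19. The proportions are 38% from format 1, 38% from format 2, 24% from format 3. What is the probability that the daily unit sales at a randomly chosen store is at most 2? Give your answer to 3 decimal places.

0.172

Conditional on each format, P(X ≤ 2): 1: 0.00368728; 2: 0.1523; 3: 0.468559.
By total probability, P(X ≤ 2) = 0.38·0.00368728 + 0.38·0.1523 + 0.24·0.468559 = 0.171729.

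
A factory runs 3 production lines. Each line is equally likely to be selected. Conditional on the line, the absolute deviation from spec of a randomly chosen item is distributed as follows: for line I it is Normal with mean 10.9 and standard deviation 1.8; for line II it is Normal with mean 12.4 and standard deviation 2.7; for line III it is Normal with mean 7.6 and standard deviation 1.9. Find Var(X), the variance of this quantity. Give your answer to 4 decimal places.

Per component, I: μ=10.9, E[X²]=122.05; II: μ=12.4, E[X²]=161.05; III: μ=7.6, E[X²]=61.37.
E[X] = 0.333333·10.9 + 0.333333·12.4 + 0.333333·7.6 = 10.3.
E[X²] = 0.333333·122.05 + 0.333333·161.05 + 0.333333·61.37 = 114.823.
Var(X) = E[X²] − (E[X])² = 114.823 − 106.09 = 8.73333.

8.7333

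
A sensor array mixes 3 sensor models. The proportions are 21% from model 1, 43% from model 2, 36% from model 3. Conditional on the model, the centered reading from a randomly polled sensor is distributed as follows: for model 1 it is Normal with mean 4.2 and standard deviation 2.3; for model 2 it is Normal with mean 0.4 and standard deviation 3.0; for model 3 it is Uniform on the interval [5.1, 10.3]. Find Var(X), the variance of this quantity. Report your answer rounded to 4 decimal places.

16.2714

Per component, 1: μ=4.2, E[X²]=22.93; 2: μ=0.4, E[X²]=9.16; 3: μ=7.7, E[X²]=61.5433.
E[X] = 0.21·4.2 + 0.43·0.4 + 0.36·7.7 = 3.826.
E[X²] = 0.21·22.93 + 0.43·9.16 + 0.36·61.5433 = 30.9097.
Var(X) = E[X²] − (E[X])² = 30.9097 − 14.6383 = 16.2714.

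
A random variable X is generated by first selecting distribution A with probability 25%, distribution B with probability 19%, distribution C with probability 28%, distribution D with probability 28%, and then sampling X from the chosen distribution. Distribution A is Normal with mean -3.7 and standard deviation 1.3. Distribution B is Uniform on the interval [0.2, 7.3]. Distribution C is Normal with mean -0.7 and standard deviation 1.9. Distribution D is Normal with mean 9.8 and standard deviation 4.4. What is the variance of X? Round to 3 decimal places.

Per component, A: μ=-3.7, E[X²]=15.38; B: μ=3.75, E[X²]=18.2633; C: μ=-0.7, E[X²]=4.1; D: μ=9.8, E[X²]=115.4.
E[X] = 0.25·-3.7 + 0.19·3.75 + 0.28·-0.7 + 0.28·9.8 = 2.3355.
E[X²] = 0.25·15.38 + 0.19·18.2633 + 0.28·4.1 + 0.28·115.4 = 40.775.
Var(X) = E[X²] − (E[X])² = 40.775 − 5.45456 = 35.3205.

35.320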